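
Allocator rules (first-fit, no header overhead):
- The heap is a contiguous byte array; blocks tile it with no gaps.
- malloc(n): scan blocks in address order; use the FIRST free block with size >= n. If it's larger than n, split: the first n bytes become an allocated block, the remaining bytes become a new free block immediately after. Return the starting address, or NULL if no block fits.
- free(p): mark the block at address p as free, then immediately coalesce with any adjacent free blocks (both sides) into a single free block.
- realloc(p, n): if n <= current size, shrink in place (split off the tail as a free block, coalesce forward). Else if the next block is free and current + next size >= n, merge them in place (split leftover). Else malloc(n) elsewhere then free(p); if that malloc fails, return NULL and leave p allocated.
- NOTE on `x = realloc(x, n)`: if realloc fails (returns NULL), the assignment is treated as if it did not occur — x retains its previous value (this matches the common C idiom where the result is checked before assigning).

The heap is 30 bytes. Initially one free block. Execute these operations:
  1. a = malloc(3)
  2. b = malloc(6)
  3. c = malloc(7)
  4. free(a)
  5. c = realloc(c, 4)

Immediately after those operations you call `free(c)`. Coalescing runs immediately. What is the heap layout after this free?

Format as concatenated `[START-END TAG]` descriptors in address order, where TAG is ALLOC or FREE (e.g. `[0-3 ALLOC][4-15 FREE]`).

Op 1: a = malloc(3) -> a = 0; heap: [0-2 ALLOC][3-29 FREE]
Op 2: b = malloc(6) -> b = 3; heap: [0-2 ALLOC][3-8 ALLOC][9-29 FREE]
Op 3: c = malloc(7) -> c = 9; heap: [0-2 ALLOC][3-8 ALLOC][9-15 ALLOC][16-29 FREE]
Op 4: free(a) -> (freed a); heap: [0-2 FREE][3-8 ALLOC][9-15 ALLOC][16-29 FREE]
Op 5: c = realloc(c, 4) -> c = 9; heap: [0-2 FREE][3-8 ALLOC][9-12 ALLOC][13-29 FREE]
free(c): c = 9 -> block [9-12 ALLOC]; mark free, coalesce with adjacent free neighbors -> [0-2 FREE][3-8 ALLOC][9-29 FREE]

Answer: [0-2 FREE][3-8 ALLOC][9-29 FREE]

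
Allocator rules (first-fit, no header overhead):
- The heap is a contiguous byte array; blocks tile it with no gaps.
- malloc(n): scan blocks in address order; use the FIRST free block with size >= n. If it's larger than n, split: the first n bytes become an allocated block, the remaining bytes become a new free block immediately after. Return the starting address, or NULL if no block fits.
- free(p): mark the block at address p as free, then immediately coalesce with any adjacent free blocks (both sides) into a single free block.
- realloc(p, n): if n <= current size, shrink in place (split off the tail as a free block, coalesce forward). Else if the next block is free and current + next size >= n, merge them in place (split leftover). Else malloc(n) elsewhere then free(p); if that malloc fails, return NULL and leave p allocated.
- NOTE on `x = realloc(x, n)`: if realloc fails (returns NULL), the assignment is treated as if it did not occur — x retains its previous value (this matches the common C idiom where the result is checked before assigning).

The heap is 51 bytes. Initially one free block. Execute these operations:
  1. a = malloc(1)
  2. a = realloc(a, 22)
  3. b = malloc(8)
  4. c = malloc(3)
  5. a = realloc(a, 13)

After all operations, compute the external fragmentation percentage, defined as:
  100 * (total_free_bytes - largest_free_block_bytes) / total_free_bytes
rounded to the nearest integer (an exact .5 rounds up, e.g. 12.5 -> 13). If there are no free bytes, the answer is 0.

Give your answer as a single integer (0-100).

Op 1: a = malloc(1) -> a = 0; heap: [0-0 ALLOC][1-50 FREE]
Op 2: a = realloc(a, 22) -> a = 0; heap: [0-21 ALLOC][22-50 FREE]
Op 3: b = malloc(8) -> b = 22; heap: [0-21 ALLOC][22-29 ALLOC][30-50 FREE]
Op 4: c = malloc(3) -> c = 30; heap: [0-21 ALLOC][22-29 ALLOC][30-32 ALLOC][33-50 FREE]
Op 5: a = realloc(a, 13) -> a = 0; heap: [0-12 ALLOC][13-21 FREE][22-29 ALLOC][30-32 ALLOC][33-50 FREE]
Free blocks: [9 18] total_free=27 largest=18 -> 100*(27-18)/27 = 900/27 ≈ 33.333 -> rounds to 33

Answer: 33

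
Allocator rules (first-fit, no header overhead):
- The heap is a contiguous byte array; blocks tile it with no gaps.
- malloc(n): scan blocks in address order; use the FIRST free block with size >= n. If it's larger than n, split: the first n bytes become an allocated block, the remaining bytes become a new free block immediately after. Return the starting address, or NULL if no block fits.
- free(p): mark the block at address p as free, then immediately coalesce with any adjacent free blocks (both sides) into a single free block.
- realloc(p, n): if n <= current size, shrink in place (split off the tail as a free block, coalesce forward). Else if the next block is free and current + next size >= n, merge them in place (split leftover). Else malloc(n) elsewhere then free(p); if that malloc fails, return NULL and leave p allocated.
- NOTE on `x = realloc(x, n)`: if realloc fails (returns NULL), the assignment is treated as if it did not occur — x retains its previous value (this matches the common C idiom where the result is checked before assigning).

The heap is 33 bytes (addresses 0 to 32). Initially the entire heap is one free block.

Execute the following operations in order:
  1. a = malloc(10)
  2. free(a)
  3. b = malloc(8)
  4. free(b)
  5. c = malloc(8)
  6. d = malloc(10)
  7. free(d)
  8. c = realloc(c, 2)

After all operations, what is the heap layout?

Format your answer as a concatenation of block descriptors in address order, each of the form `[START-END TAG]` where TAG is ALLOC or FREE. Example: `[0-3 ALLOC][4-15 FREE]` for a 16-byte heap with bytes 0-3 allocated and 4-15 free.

Answer: [0-1 ALLOC][2-32 FREE]

Derivation:
Op 1: a = malloc(10) -> a = 0; heap: [0-9 ALLOC][10-32 FREE]
Op 2: free(a) -> (freed a); heap: [0-32 FREE]
Op 3: b = malloc(8) -> b = 0; heap: [0-7 ALLOC][8-32 FREE]
Op 4: free(b) -> (freed b); heap: [0-32 FREE]
Op 5: c = malloc(8) -> c = 0; heap: [0-7 ALLOC][8-32 FREE]
Op 6: d = malloc(10) -> d = 8; heap: [0-7 ALLOC][8-17 ALLOC][18-32 FREE]
Op 7: free(d) -> (freed d); heap: [0-7 ALLOC][8-32 FREE]
Op 8: c = realloc(c, 2) -> c = 0; heap: [0-1 ALLOC][2-32 FREE]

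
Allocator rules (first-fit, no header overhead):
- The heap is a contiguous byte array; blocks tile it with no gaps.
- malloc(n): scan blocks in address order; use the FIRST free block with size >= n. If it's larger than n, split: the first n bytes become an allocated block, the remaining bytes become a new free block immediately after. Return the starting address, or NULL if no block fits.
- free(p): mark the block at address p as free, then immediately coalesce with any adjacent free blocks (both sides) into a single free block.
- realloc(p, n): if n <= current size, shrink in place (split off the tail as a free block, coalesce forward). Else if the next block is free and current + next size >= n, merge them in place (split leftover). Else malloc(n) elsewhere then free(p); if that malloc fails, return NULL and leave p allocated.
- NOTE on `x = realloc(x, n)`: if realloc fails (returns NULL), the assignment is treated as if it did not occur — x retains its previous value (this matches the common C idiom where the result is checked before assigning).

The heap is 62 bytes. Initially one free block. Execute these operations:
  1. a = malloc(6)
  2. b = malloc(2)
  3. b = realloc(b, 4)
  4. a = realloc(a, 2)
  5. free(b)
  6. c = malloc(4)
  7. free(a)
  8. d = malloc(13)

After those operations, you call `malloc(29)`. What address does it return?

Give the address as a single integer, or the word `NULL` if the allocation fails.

Op 1: a = malloc(6) -> a = 0; heap: [0-5 ALLOC][6-61 FREE]
Op 2: b = malloc(2) -> b = 6; heap: [0-5 ALLOC][6-7 ALLOC][8-61 FREE]
Op 3: b = realloc(b, 4) -> b = 6; heap: [0-5 ALLOC][6-9 ALLOC][10-61 FREE]
Op 4: a = realloc(a, 2) -> a = 0; heap: [0-1 ALLOC][2-5 FREE][6-9 ALLOC][10-61 FREE]
Op 5: free(b) -> (freed b); heap: [0-1 ALLOC][2-61 FREE]
Op 6: c = malloc(4) -> c = 2; heap: [0-1 ALLOC][2-5 ALLOC][6-61 FREE]
Op 7: free(a) -> (freed a); heap: [0-1 FREE][2-5 ALLOC][6-61 FREE]
Op 8: d = malloc(13) -> d = 6; heap: [0-1 FREE][2-5 ALLOC][6-18 ALLOC][19-61 FREE]
malloc(29): first-fit scan over [0-1 FREE][2-5 ALLOC][6-18 ALLOC][19-61 FREE] -> 19

Answer: 19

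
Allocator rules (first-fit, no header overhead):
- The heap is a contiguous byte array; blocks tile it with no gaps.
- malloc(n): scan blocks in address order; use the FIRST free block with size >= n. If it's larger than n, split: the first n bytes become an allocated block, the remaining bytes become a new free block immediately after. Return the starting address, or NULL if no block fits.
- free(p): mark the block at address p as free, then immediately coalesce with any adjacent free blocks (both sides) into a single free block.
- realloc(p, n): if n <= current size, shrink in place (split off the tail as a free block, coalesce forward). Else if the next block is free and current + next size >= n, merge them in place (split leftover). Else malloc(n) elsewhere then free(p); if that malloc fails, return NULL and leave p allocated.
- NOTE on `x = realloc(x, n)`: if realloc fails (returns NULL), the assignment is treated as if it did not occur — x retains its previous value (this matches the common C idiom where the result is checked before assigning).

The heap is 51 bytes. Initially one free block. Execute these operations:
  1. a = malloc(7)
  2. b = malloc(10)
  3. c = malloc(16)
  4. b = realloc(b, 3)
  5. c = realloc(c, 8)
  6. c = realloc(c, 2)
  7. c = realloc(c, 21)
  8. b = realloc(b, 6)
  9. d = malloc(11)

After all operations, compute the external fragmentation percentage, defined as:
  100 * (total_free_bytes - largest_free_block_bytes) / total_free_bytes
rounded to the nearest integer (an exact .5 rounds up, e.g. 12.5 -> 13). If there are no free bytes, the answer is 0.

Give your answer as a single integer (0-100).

Op 1: a = malloc(7) -> a = 0; heap: [0-6 ALLOC][7-50 FREE]
Op 2: b = malloc(10) -> b = 7; heap: [0-6 ALLOC][7-16 ALLOC][17-50 FREE]
Op 3: c = malloc(16) -> c = 17; heap: [0-6 ALLOC][7-16 ALLOC][17-32 ALLOC][33-50 FREE]
Op 4: b = realloc(b, 3) -> b = 7; heap: [0-6 ALLOC][7-9 ALLOC][10-16 FREE][17-32 ALLOC][33-50 FREE]
Op 5: c = realloc(c, 8) -> c = 17; heap: [0-6 ALLOC][7-9 ALLOC][10-16 FREE][17-24 ALLOC][25-50 FREE]
Op 6: c = realloc(c, 2) -> c = 17; heap: [0-6 ALLOC][7-9 ALLOC][10-16 FREE][17-18 ALLOC][19-50 FREE]
Op 7: c = realloc(c, 21) -> c = 17; heap: [0-6 ALLOC][7-9 ALLOC][10-16 FREE][17-37 ALLOC][38-50 FREE]
Op 8: b = realloc(b, 6) -> b = 7; heap: [0-6 ALLOC][7-12 ALLOC][13-16 FREE][17-37 ALLOC][38-50 FREE]
Op 9: d = malloc(11) -> d = 38; heap: [0-6 ALLOC][7-12 ALLOC][13-16 FREE][17-37 ALLOC][38-48 ALLOC][49-50 FREE]
Free blocks: [4 2] total_free=6 largest=4 -> 100*(6-4)/6 = 200/6 ≈ 33.333 -> rounds to 33

Answer: 33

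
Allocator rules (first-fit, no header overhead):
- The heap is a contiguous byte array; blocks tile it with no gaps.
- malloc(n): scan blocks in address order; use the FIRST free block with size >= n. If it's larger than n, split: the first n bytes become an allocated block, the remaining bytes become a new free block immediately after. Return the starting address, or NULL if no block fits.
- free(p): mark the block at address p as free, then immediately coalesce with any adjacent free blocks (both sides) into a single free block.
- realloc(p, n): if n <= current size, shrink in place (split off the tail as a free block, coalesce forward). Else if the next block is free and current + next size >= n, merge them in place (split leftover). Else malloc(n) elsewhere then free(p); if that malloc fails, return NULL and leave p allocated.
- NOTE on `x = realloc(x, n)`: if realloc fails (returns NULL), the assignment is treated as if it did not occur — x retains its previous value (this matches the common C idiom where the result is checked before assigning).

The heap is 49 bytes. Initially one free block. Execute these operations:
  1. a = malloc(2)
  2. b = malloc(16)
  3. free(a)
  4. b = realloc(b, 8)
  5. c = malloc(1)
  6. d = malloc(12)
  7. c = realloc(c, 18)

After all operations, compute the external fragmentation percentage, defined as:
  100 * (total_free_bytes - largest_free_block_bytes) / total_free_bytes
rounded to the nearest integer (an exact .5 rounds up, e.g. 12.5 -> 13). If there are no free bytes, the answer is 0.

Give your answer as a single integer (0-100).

Answer: 18

Derivation:
Op 1: a = malloc(2) -> a = 0; heap: [0-1 ALLOC][2-48 FREE]
Op 2: b = malloc(16) -> b = 2; heap: [0-1 ALLOC][2-17 ALLOC][18-48 FREE]
Op 3: free(a) -> (freed a); heap: [0-1 FREE][2-17 ALLOC][18-48 FREE]
Op 4: b = realloc(b, 8) -> b = 2; heap: [0-1 FREE][2-9 ALLOC][10-48 FREE]
Op 5: c = malloc(1) -> c = 0; heap: [0-0 ALLOC][1-1 FREE][2-9 ALLOC][10-48 FREE]
Op 6: d = malloc(12) -> d = 10; heap: [0-0 ALLOC][1-1 FREE][2-9 ALLOC][10-21 ALLOC][22-48 FREE]
Op 7: c = realloc(c, 18) -> c = 22; heap: [0-1 FREE][2-9 ALLOC][10-21 ALLOC][22-39 ALLOC][40-48 FREE]
Free blocks: [2 9] total_free=11 largest=9 -> 100*(11-9)/11 = 200/11 ≈ 18.182 -> rounds to 18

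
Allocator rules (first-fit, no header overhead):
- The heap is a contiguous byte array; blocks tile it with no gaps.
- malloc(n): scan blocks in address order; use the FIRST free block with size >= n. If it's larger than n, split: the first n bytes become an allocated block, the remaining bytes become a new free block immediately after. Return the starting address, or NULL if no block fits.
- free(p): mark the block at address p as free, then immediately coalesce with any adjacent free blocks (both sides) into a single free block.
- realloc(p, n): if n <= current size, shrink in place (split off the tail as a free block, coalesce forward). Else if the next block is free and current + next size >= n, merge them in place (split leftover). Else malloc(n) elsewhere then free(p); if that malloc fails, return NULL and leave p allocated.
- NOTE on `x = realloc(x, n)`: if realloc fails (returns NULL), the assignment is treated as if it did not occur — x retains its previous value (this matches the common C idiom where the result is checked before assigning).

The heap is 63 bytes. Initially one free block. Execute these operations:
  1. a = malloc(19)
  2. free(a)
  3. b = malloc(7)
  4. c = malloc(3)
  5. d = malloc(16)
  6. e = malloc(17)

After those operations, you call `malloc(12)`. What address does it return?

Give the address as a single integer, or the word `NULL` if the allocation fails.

Op 1: a = malloc(19) -> a = 0; heap: [0-18 ALLOC][19-62 FREE]
Op 2: free(a) -> (freed a); heap: [0-62 FREE]
Op 3: b = malloc(7) -> b = 0; heap: [0-6 ALLOC][7-62 FREE]
Op 4: c = malloc(3) -> c = 7; heap: [0-6 ALLOC][7-9 ALLOC][10-62 FREE]
Op 5: d = malloc(16) -> d = 10; heap: [0-6 ALLOC][7-9 ALLOC][10-25 ALLOC][26-62 FREE]
Op 6: e = malloc(17) -> e = 26; heap: [0-6 ALLOC][7-9 ALLOC][10-25 ALLOC][26-42 ALLOC][43-62 FREE]
malloc(12): first-fit scan over [0-6 ALLOC][7-9 ALLOC][10-25 ALLOC][26-42 ALLOC][43-62 FREE] -> 43

Answer: 43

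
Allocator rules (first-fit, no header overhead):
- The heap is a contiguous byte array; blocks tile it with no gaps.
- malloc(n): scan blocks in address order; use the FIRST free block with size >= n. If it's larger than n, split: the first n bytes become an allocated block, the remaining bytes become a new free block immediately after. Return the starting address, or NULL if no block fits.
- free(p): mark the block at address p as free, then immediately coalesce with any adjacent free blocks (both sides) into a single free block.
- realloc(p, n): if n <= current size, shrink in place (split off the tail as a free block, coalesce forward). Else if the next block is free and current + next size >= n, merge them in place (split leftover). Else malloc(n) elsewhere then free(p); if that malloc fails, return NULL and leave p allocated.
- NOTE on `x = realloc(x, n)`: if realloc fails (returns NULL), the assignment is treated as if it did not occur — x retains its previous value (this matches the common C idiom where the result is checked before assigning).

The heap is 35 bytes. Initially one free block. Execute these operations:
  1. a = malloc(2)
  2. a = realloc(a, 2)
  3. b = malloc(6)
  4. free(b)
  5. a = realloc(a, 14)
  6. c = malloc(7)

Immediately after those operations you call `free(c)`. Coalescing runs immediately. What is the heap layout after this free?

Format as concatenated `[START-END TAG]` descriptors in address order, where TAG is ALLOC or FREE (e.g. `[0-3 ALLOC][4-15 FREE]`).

Answer: [0-13 ALLOC][14-34 FREE]

Derivation:
Op 1: a = malloc(2) -> a = 0; heap: [0-1 ALLOC][2-34 FREE]
Op 2: a = realloc(a, 2) -> a = 0; heap: [0-1 ALLOC][2-34 FREE]
Op 3: b = malloc(6) -> b = 2; heap: [0-1 ALLOC][2-7 ALLOC][8-34 FREE]
Op 4: free(b) -> (freed b); heap: [0-1 ALLOC][2-34 FREE]
Op 5: a = realloc(a, 14) -> a = 0; heap: [0-13 ALLOC][14-34 FREE]
Op 6: c = malloc(7) -> c = 14; heap: [0-13 ALLOC][14-20 ALLOC][21-34 FREE]
free(c): c = 14 -> block [14-20 ALLOC]; mark free, coalesce with adjacent free neighbors -> [0-13 ALLOC][14-34 FREE]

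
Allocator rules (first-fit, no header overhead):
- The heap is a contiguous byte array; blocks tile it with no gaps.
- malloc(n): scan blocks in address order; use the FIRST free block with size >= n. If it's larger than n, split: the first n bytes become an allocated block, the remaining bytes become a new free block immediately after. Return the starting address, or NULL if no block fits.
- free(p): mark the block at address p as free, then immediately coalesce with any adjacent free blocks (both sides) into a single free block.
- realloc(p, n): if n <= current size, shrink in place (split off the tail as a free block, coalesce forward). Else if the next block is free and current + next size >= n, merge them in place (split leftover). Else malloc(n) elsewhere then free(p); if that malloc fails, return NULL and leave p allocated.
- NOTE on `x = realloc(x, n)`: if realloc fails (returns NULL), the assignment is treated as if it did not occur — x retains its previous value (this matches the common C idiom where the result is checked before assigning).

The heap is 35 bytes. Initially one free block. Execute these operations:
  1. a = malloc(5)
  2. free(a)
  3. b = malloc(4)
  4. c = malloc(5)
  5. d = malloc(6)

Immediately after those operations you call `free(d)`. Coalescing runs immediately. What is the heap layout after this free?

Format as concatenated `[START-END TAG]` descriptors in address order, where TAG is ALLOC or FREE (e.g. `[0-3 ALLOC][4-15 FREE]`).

Answer: [0-3 ALLOC][4-8 ALLOC][9-34 FREE]

Derivation:
Op 1: a = malloc(5) -> a = 0; heap: [0-4 ALLOC][5-34 FREE]
Op 2: free(a) -> (freed a); heap: [0-34 FREE]
Op 3: b = malloc(4) -> b = 0; heap: [0-3 ALLOC][4-34 FREE]
Op 4: c = malloc(5) -> c = 4; heap: [0-3 ALLOC][4-8 ALLOC][9-34 FREE]
Op 5: d = malloc(6) -> d = 9; heap: [0-3 ALLOC][4-8 ALLOC][9-14 ALLOC][15-34 FREE]
free(d): d = 9 -> block [9-14 ALLOC]; mark free, coalesce with adjacent free neighbors -> [0-3 ALLOC][4-8 ALLOC][9-34 FREE]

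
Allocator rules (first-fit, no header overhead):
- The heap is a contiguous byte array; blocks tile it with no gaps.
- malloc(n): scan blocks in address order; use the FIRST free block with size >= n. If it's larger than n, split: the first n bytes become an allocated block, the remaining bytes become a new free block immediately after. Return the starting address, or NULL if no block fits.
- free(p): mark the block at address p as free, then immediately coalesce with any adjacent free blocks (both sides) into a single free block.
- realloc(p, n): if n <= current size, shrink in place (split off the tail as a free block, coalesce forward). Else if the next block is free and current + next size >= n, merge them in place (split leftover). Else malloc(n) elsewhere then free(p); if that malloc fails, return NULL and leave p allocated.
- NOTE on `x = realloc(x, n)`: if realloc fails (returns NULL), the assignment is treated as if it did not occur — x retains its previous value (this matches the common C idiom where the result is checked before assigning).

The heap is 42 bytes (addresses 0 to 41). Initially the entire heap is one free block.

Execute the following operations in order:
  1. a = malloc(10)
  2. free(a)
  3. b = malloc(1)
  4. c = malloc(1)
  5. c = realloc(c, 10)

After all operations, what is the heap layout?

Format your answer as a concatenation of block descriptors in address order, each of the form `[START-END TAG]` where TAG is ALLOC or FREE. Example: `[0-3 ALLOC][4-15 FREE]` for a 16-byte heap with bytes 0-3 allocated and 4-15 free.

Op 1: a = malloc(10) -> a = 0; heap: [0-9 ALLOC][10-41 FREE]
Op 2: free(a) -> (freed a); heap: [0-41 FREE]
Op 3: b = malloc(1) -> b = 0; heap: [0-0 ALLOC][1-41 FREE]
Op 4: c = malloc(1) -> c = 1; heap: [0-0 ALLOC][1-1 ALLOC][2-41 FREE]
Op 5: c = realloc(c, 10) -> c = 1; heap: [0-0 ALLOC][1-10 ALLOC][11-41 FREE]

Answer: [0-0 ALLOC][1-10 ALLOC][11-41 FREE]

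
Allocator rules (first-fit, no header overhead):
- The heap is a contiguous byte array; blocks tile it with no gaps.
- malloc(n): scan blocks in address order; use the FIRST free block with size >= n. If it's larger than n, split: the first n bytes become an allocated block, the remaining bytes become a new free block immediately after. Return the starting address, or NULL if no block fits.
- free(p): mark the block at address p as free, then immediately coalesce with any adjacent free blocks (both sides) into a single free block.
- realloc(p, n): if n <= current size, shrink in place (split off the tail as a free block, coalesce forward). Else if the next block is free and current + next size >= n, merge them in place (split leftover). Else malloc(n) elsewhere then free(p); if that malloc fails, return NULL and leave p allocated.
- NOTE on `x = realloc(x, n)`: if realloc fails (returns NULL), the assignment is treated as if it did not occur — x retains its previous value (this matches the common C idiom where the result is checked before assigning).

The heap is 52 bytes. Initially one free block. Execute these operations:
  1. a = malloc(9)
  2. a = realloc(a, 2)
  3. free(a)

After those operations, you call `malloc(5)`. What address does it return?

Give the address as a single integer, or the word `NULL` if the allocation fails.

Op 1: a = malloc(9) -> a = 0; heap: [0-8 ALLOC][9-51 FREE]
Op 2: a = realloc(a, 2) -> a = 0; heap: [0-1 ALLOC][2-51 FREE]
Op 3: free(a) -> (freed a); heap: [0-51 FREE]
malloc(5): first-fit scan over [0-51 FREE] -> 0

Answer: 0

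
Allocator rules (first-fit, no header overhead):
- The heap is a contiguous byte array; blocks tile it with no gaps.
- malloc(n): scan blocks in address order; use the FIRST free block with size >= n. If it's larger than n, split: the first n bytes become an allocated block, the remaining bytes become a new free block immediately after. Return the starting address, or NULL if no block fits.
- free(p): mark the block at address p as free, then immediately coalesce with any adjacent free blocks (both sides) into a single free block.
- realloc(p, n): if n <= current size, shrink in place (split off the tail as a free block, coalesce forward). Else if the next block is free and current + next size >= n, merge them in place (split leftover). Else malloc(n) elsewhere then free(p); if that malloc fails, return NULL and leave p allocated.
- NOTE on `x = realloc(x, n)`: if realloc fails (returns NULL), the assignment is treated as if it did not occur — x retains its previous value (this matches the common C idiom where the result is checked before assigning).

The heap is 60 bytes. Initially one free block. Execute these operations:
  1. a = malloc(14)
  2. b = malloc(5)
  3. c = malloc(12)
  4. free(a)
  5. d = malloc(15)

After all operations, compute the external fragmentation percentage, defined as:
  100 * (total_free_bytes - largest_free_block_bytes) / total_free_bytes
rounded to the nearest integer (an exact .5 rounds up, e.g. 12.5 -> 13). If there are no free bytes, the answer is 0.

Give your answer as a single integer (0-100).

Op 1: a = malloc(14) -> a = 0; heap: [0-13 ALLOC][14-59 FREE]
Op 2: b = malloc(5) -> b = 14; heap: [0-13 ALLOC][14-18 ALLOC][19-59 FREE]
Op 3: c = malloc(12) -> c = 19; heap: [0-13 ALLOC][14-18 ALLOC][19-30 ALLOC][31-59 FREE]
Op 4: free(a) -> (freed a); heap: [0-13 FREE][14-18 ALLOC][19-30 ALLOC][31-59 FREE]
Op 5: d = malloc(15) -> d = 31; heap: [0-13 FREE][14-18 ALLOC][19-30 ALLOC][31-45 ALLOC][46-59 FREE]
Free blocks: [14 14] total_free=28 largest=14 -> 100*(28-14)/28 = 1400/28 = 50

Answer: 50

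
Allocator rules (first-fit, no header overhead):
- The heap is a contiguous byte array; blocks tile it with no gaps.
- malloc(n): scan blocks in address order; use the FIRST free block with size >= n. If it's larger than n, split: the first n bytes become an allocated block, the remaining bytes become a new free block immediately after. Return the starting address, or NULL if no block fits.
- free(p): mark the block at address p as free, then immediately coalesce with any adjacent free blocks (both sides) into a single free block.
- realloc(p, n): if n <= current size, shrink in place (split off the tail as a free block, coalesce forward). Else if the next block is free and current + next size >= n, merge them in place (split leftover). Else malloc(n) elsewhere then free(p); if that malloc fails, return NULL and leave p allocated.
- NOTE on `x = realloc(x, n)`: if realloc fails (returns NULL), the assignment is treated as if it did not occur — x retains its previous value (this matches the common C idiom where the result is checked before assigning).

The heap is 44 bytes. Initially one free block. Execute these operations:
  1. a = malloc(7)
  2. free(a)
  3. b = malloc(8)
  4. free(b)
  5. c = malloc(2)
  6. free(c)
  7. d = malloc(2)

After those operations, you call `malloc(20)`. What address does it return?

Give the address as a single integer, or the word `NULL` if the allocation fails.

Op 1: a = malloc(7) -> a = 0; heap: [0-6 ALLOC][7-43 FREE]
Op 2: free(a) -> (freed a); heap: [0-43 FREE]
Op 3: b = malloc(8) -> b = 0; heap: [0-7 ALLOC][8-43 FREE]
Op 4: free(b) -> (freed b); heap: [0-43 FREE]
Op 5: c = malloc(2) -> c = 0; heap: [0-1 ALLOC][2-43 FREE]
Op 6: free(c) -> (freed c); heap: [0-43 FREE]
Op 7: d = malloc(2) -> d = 0; heap: [0-1 ALLOC][2-43 FREE]
malloc(20): first-fit scan over [0-1 ALLOC][2-43 FREE] -> 2

Answer: 2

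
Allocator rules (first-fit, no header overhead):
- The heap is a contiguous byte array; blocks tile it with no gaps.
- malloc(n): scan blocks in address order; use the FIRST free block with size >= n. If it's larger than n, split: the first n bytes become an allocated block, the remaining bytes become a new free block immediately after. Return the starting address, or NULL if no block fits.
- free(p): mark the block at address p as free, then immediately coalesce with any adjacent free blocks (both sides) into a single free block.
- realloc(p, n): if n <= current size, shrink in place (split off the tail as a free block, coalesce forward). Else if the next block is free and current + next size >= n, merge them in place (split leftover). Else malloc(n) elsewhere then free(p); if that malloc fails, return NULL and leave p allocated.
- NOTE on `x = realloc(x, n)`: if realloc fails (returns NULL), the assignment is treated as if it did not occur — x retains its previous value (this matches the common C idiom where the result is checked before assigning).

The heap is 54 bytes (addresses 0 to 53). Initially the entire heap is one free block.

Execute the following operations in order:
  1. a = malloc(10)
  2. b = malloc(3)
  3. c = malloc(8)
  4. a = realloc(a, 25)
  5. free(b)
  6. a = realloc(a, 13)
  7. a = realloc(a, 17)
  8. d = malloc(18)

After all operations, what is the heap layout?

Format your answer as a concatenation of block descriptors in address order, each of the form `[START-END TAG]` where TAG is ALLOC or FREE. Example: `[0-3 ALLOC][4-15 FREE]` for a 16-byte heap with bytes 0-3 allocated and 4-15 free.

Op 1: a = malloc(10) -> a = 0; heap: [0-9 ALLOC][10-53 FREE]
Op 2: b = malloc(3) -> b = 10; heap: [0-9 ALLOC][10-12 ALLOC][13-53 FREE]
Op 3: c = malloc(8) -> c = 13; heap: [0-9 ALLOC][10-12 ALLOC][13-20 ALLOC][21-53 FREE]
Op 4: a = realloc(a, 25) -> a = 21; heap: [0-9 FREE][10-12 ALLOC][13-20 ALLOC][21-45 ALLOC][46-53 FREE]
Op 5: free(b) -> (freed b); heap: [0-12 FREE][13-20 ALLOC][21-45 ALLOC][46-53 FREE]
Op 6: a = realloc(a, 13) -> a = 21; heap: [0-12 FREE][13-20 ALLOC][21-33 ALLOC][34-53 FREE]
Op 7: a = realloc(a, 17) -> a = 21; heap: [0-12 FREE][13-20 ALLOC][21-37 ALLOC][38-53 FREE]
Op 8: d = malloc(18) -> d = NULL; heap: [0-12 FREE][13-20 ALLOC][21-37 ALLOC][38-53 FREE]

Answer: [0-12 FREE][13-20 ALLOC][21-37 ALLOC][38-53 FREE]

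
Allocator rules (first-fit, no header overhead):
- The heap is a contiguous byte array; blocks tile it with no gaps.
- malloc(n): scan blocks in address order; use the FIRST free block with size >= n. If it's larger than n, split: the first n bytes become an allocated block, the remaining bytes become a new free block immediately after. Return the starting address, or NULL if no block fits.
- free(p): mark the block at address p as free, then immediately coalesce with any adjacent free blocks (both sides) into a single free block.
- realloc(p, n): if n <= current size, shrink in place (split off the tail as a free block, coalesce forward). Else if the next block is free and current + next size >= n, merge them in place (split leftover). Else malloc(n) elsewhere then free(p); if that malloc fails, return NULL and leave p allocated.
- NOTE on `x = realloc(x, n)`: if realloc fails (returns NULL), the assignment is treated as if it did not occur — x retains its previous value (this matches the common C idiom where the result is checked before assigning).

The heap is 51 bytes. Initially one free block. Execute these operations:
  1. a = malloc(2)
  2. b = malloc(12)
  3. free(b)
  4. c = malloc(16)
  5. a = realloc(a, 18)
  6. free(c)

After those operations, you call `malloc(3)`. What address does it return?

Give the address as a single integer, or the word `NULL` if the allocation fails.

Answer: 0

Derivation:
Op 1: a = malloc(2) -> a = 0; heap: [0-1 ALLOC][2-50 FREE]
Op 2: b = malloc(12) -> b = 2; heap: [0-1 ALLOC][2-13 ALLOC][14-50 FREE]
Op 3: free(b) -> (freed b); heap: [0-1 ALLOC][2-50 FREE]
Op 4: c = malloc(16) -> c = 2; heap: [0-1 ALLOC][2-17 ALLOC][18-50 FREE]
Op 5: a = realloc(a, 18) -> a = 18; heap: [0-1 FREE][2-17 ALLOC][18-35 ALLOC][36-50 FREE]
Op 6: free(c) -> (freed c); heap: [0-17 FREE][18-35 ALLOC][36-50 FREE]
malloc(3): first-fit scan over [0-17 FREE][18-35 ALLOC][36-50 FREE] -> 0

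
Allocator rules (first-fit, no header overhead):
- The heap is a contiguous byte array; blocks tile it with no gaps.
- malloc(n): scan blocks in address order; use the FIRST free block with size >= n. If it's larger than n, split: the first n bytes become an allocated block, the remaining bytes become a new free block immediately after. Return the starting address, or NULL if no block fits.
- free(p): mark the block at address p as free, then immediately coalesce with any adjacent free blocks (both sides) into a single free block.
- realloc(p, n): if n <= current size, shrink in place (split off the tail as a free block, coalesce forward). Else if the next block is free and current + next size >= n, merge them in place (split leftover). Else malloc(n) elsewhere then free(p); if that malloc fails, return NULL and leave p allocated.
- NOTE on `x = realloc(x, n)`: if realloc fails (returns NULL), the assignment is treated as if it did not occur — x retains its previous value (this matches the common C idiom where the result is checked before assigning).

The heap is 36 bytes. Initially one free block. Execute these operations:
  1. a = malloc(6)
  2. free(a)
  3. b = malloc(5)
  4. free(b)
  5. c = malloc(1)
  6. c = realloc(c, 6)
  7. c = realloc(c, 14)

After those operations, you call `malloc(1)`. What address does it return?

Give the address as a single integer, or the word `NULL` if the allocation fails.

Answer: 14

Derivation:
Op 1: a = malloc(6) -> a = 0; heap: [0-5 ALLOC][6-35 FREE]
Op 2: free(a) -> (freed a); heap: [0-35 FREE]
Op 3: b = malloc(5) -> b = 0; heap: [0-4 ALLOC][5-35 FREE]
Op 4: free(b) -> (freed b); heap: [0-35 FREE]
Op 5: c = malloc(1) -> c = 0; heap: [0-0 ALLOC][1-35 FREE]
Op 6: c = realloc(c, 6) -> c = 0; heap: [0-5 ALLOC][6-35 FREE]
Op 7: c = realloc(c, 14) -> c = 0; heap: [0-13 ALLOC][14-35 FREE]
malloc(1): first-fit scan over [0-13 ALLOC][14-35 FREE] -> 14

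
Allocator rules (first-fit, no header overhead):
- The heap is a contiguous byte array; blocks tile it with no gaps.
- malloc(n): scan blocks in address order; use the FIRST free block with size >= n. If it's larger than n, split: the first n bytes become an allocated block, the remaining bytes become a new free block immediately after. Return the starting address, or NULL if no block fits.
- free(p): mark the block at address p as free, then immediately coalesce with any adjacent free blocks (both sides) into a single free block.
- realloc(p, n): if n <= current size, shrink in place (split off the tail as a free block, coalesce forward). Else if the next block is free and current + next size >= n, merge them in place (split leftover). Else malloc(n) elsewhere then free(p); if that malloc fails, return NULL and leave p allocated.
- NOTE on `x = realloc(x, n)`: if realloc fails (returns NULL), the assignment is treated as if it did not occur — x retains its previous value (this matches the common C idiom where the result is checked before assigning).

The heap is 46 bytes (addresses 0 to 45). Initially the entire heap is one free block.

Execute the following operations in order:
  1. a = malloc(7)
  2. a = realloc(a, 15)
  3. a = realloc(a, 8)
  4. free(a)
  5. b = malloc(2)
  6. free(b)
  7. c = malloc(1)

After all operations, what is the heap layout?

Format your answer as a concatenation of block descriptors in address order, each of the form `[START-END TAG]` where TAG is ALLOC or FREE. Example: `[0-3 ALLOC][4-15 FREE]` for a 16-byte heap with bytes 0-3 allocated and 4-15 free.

Op 1: a = malloc(7) -> a = 0; heap: [0-6 ALLOC][7-45 FREE]
Op 2: a = realloc(a, 15) -> a = 0; heap: [0-14 ALLOC][15-45 FREE]
Op 3: a = realloc(a, 8) -> a = 0; heap: [0-7 ALLOC][8-45 FREE]
Op 4: free(a) -> (freed a); heap: [0-45 FREE]
Op 5: b = malloc(2) -> b = 0; heap: [0-1 ALLOC][2-45 FREE]
Op 6: free(b) -> (freed b); heap: [0-45 FREE]
Op 7: c = malloc(1) -> c = 0; heap: [0-0 ALLOC][1-45 FREE]

Answer: [0-0 ALLOC][1-45 FREE]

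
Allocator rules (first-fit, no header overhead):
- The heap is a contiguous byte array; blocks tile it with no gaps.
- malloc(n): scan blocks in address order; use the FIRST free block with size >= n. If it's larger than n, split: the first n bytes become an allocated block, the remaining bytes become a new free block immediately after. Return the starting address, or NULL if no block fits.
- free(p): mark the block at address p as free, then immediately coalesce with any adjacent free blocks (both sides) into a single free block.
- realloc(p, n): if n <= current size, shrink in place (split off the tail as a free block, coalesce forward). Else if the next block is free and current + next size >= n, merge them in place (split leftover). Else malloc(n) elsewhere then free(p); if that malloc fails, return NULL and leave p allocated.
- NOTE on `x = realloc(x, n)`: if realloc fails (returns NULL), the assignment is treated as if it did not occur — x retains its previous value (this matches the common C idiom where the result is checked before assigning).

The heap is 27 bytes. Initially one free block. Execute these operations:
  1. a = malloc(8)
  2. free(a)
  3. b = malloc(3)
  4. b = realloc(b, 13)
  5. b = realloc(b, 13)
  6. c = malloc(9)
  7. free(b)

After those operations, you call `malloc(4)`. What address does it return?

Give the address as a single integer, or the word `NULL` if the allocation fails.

Answer: 0

Derivation:
Op 1: a = malloc(8) -> a = 0; heap: [0-7 ALLOC][8-26 FREE]
Op 2: free(a) -> (freed a); heap: [0-26 FREE]
Op 3: b = malloc(3) -> b = 0; heap: [0-2 ALLOC][3-26 FREE]
Op 4: b = realloc(b, 13) -> b = 0; heap: [0-12 ALLOC][13-26 FREE]
Op 5: b = realloc(b, 13) -> b = 0; heap: [0-12 ALLOC][13-26 FREE]
Op 6: c = malloc(9) -> c = 13; heap: [0-12 ALLOC][13-21 ALLOC][22-26 FREE]
Op 7: free(b) -> (freed b); heap: [0-12 FREE][13-21 ALLOC][22-26 FREE]
malloc(4): first-fit scan over [0-12 FREE][13-21 ALLOC][22-26 FREE] -> 0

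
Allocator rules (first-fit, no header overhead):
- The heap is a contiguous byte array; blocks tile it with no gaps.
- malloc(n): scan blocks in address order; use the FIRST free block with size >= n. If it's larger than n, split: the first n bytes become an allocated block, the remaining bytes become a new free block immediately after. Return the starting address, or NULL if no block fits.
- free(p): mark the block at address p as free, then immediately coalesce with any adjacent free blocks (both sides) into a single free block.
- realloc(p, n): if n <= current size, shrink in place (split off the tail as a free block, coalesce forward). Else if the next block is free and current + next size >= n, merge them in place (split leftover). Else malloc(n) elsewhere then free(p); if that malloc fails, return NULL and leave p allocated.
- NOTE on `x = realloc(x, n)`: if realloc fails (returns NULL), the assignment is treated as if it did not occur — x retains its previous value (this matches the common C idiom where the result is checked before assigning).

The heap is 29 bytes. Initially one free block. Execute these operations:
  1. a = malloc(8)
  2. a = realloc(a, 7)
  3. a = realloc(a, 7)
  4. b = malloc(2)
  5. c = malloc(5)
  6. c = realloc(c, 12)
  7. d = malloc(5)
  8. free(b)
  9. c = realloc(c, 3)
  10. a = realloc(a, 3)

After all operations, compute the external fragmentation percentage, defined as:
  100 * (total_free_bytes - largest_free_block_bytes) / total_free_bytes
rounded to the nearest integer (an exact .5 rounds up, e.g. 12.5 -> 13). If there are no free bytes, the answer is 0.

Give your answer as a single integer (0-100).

Answer: 50

Derivation:
Op 1: a = malloc(8) -> a = 0; heap: [0-7 ALLOC][8-28 FREE]
Op 2: a = realloc(a, 7) -> a = 0; heap: [0-6 ALLOC][7-28 FREE]
Op 3: a = realloc(a, 7) -> a = 0; heap: [0-6 ALLOC][7-28 FREE]
Op 4: b = malloc(2) -> b = 7; heap: [0-6 ALLOC][7-8 ALLOC][9-28 FREE]
Op 5: c = malloc(5) -> c = 9; heap: [0-6 ALLOC][7-8 ALLOC][9-13 ALLOC][14-28 FREE]
Op 6: c = realloc(c, 12) -> c = 9; heap: [0-6 ALLOC][7-8 ALLOC][9-20 ALLOC][21-28 FREE]
Op 7: d = malloc(5) -> d = 21; heap: [0-6 ALLOC][7-8 ALLOC][9-20 ALLOC][21-25 ALLOC][26-28 FREE]
Op 8: free(b) -> (freed b); heap: [0-6 ALLOC][7-8 FREE][9-20 ALLOC][21-25 ALLOC][26-28 FREE]
Op 9: c = realloc(c, 3) -> c = 9; heap: [0-6 ALLOC][7-8 FREE][9-11 ALLOC][12-20 FREE][21-25 ALLOC][26-28 FREE]
Op 10: a = realloc(a, 3) -> a = 0; heap: [0-2 ALLOC][3-8 FREE][9-11 ALLOC][12-20 FREE][21-25 ALLOC][26-28 FREE]
Free blocks: [6 9 3] total_free=18 largest=9 -> 100*(18-9)/18 = 900/18 = 50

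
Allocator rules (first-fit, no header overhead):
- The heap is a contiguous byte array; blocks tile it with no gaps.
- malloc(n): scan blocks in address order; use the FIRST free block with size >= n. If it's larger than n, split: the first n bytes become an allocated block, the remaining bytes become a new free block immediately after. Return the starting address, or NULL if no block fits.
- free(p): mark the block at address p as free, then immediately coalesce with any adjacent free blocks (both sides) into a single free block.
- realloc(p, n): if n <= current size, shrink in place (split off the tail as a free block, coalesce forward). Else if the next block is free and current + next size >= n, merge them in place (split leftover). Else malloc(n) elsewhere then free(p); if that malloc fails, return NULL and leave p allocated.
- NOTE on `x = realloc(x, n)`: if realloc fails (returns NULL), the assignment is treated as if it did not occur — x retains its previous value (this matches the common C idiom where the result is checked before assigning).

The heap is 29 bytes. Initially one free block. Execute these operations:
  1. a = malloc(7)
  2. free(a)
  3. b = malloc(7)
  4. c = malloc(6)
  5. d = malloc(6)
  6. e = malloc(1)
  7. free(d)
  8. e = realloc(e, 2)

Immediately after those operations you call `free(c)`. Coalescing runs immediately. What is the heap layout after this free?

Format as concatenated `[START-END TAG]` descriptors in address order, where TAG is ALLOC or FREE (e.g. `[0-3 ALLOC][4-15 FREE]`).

Answer: [0-6 ALLOC][7-18 FREE][19-20 ALLOC][21-28 FREE]

Derivation:
Op 1: a = malloc(7) -> a = 0; heap: [0-6 ALLOC][7-28 FREE]
Op 2: free(a) -> (freed a); heap: [0-28 FREE]
Op 3: b = malloc(7) -> b = 0; heap: [0-6 ALLOC][7-28 FREE]
Op 4: c = malloc(6) -> c = 7; heap: [0-6 ALLOC][7-12 ALLOC][13-28 FREE]
Op 5: d = malloc(6) -> d = 13; heap: [0-6 ALLOC][7-12 ALLOC][13-18 ALLOC][19-28 FREE]
Op 6: e = malloc(1) -> e = 19; heap: [0-6 ALLOC][7-12 ALLOC][13-18 ALLOC][19-19 ALLOC][20-28 FREE]
Op 7: free(d) -> (freed d); heap: [0-6 ALLOC][7-12 ALLOC][13-18 FREE][19-19 ALLOC][20-28 FREE]
Op 8: e = realloc(e, 2) -> e = 19; heap: [0-6 ALLOC][7-12 ALLOC][13-18 FREE][19-20 ALLOC][21-28 FREE]
free(c): c = 7 -> block [7-12 ALLOC]; mark free, coalesce with adjacent free neighbors -> [0-6 ALLOC][7-18 FREE][19-20 ALLOC][21-28 FREE]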